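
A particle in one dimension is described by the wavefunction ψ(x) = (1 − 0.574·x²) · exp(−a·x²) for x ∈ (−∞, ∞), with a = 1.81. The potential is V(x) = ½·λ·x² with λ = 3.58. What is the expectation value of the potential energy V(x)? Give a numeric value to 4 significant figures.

0.1778

⟨V⟩ = ∫ V(x)·|ψ|² dx / ∫|ψ|² dx.
Expand each integrand as polynomial × e^(−2ax²) and use ∫x^(2j)·e^(−2ax²) dx = (2j−1)!!/(4a)^j · √(π/(2a)), odd powers → 0; here √(π/(2a)) = 0.93158.
State is unnormalized: ∫|ψ|² dx = 0.80143, and ∫ψ*·V(x)·ψ dx = 0.14248, so ⟨V⟩ = 0.14248 / 0.80143.
⟨V⟩ = 0.17778.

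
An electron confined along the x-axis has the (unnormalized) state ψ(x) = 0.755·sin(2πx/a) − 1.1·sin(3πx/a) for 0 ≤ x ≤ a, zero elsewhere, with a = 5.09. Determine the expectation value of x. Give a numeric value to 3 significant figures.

⟨x⟩ = ∫ x·|ψ|² dx / ∫|ψ|² dx (integrals over the domain).
On 0 ≤ x ≤ a (j ≠ l): ∫sin²(jπx/a) dx = a/2, ∫sin(jπx/a)·sin(lπx/a) dx = 0; diagonal moments ∫x·sin²(jπx/a) dx = a²/4, ∫x²·sin²(jπx/a) dx = a³·(1/6 − 1/(4j²π²)); cross terms ∫x·sin(jπx/a)·sin(lπx/a) dx = 0 for j + l even and −4jla²/(π²(j² − l²)²) for j + l odd, ∫x²·sin(jπx/a)·sin(lπx/a) dx = (−1)^(j+l)·4jla³/(π²(j² − l²)²); higher powers the same way via product-to-sum and parts.
State is unnormalized: ∫|ψ|² dx = 4.5302, and ∫ψ*·x·ψ dx = 15.715, so ⟨x⟩ = 15.715 / 4.5302.
⟨x⟩ = 3.4690.

3.47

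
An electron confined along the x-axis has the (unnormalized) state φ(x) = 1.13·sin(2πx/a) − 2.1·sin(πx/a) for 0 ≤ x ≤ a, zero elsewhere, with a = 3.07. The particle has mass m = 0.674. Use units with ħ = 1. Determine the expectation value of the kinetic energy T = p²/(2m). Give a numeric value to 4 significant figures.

T = −(ħ²/2m) d²/dx², so ⟨T⟩ = −(ħ²/2m) ∫ φ*·φ'' dx / ∫|φ|² dx; with m = 0.674.
d²/dx² sin(jπx/a) = −(jπ/a)²·sin(jπx/a); on 0 ≤ x ≤ a, ∫sin²(jπx/a) dx = a/2 and ∫sin(jπx/a)·sin(lπx/a) dx = 0 for j ≠ l, so only diagonal terms survive in ∫|φ|² and ∫φ·φ″; ∫φ·φ′ dx = [φ²/2] between the walls = 0.
State is unnormalized: ∫|φ|² dx = 8.7294, and ∫φ*·(−ħ²/2m · φ'') dx = 11.349, so ⟨T⟩ = 11.349 / 8.7294.
⟨T⟩ = 1.3001.

1.300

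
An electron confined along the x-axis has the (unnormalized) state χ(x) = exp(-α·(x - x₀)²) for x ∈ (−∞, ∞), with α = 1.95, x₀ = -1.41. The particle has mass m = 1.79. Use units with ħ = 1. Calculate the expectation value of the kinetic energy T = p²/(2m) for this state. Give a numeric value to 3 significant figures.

0.545

T = −(ħ²/2m) d²/dx², so ⟨T⟩ = −(ħ²/2m) ∫ χ*·χ'' dx / ∫|χ|² dx; with m = 1.79.
Gaussian moments (u = x − x₀): ∫u^(2j)·e^(−2αu²) du = (2j−1)!!/(4α)^j · √(π/(2α)), odd powers integrate to 0; here √(π/(2α)) = 0.89752. Derivatives: d/dx e^(−αu²) = −2αu·e^(−αu²), d²/dx² e^(−αu²) = (4α²u² − 2α)·e^(−αu²).
State is unnormalized: ∫|χ|² dx = 0.89752, and ∫χ*·(−ħ²/2m · χ'') dx = 0.48887, so ⟨T⟩ = 0.48887 / 0.89752.
⟨T⟩ = 0.54469.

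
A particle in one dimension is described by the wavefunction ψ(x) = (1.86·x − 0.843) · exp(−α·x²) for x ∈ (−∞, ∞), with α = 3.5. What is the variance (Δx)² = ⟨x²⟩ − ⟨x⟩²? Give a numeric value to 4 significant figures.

0.05359

Compute ⟨x⟩ and ⟨x²⟩ separately, then (Δx)² = ⟨x²⟩ − ⟨x⟩².
Expand each integrand as polynomial × e^(−2αx²) and use ∫x^(2j)·e^(−2αx²) dx = (2j−1)!!/(4α)^j · √(π/(2α)), odd powers → 0; here √(π/(2α)) = 0.66992.
Normalization: ∫|ψ|² dx = 0.64163.
⟨x⟩ = -0.23388 and ⟨x²⟩ = 0.10829.
(Δx)² = 0.10829 − (-0.23388)² = 0.053590.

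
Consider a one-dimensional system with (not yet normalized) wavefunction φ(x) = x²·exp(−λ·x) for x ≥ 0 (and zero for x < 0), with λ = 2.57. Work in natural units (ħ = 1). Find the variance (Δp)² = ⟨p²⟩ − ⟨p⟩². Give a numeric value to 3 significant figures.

2.20

Compute ⟨p⟩ and ⟨p²⟩ separately; (Δp)² = ⟨p²⟩ − ⟨p⟩².
Differentiate x²·exp(−λ·x) with the product rule; every integrand then reduces to terms xʲ·e^(−2λx) on [0, ∞), with ∫₀^∞ xʲ·e^(−2λx) dx = j!/(2λ)^(j+1).
Normalization: ∫|φ|² dx = 0.0066895.
⟨p⟩ = 0.0000 and ⟨p²⟩ = 2.2016.
(Δp)² = 2.2016 − (0.0000)² = 2.2016.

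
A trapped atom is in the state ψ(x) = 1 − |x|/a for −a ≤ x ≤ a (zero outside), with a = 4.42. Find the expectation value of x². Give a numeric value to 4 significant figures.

⟨x²⟩ = ∫ x²·|ψ|² dx / ∫|ψ|² dx (integrals over the domain).
ψ is even, so ∫ over [−a, a] = 2∫₀ᵃ with ψ = 1 − x/a there: ∫₀ᵃ (1 − x/a)² dx = a/3, ∫₀ᵃ x²(1 − x/a)² dx = a³/30, ∫₀ᵃ x⁴(1 − x/a)² dx = a⁵/105.
State is unnormalized: ∫|ψ|² dx = 2.9467, and ∫ψ*·x²·ψ dx = 5.7567, so ⟨x²⟩ = 5.7567 / 2.9467.
⟨x²⟩ = 1.9536.

1.954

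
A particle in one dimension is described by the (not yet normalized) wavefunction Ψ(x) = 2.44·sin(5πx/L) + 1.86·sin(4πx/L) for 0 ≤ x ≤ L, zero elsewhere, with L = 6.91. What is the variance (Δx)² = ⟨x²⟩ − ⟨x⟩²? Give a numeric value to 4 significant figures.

Compute ⟨x⟩ and ⟨x²⟩ separately, then (Δx)² = ⟨x²⟩ − ⟨x⟩².
On 0 ≤ x ≤ L (j ≠ l): ∫sin²(jπx/L) dx = L/2, ∫sin(jπx/L)·sin(lπx/L) dx = 0; diagonal moments ∫x·sin²(jπx/L) dx = L²/4, ∫x²·sin²(jπx/L) dx = L³·(1/6 − 1/(4j²π²)); cross terms ∫x·sin(jπx/L)·sin(lπx/L) dx = 0 for j + l even and −4jlL²/(π²(j² − l²)²) for j + l odd, ∫x²·sin(jπx/L)·sin(lπx/L) dx = (−1)^(j+l)·4jlL³/(π²(j² − l²)²); higher powers the same way via product-to-sum and parts.
Normalization: ∫|Ψ|² dx = 32.523.
⟨x⟩ = 2.1215 and ⟨x²⟩ = 6.5845.
(Δx)² = 6.5845 − (2.1215)² = 2.0839.

2.084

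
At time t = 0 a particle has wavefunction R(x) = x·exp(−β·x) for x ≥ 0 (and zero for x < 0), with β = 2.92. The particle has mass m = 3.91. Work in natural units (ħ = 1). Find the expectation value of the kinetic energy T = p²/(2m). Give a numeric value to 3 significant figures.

T = −(ħ²/2m) d²/dx², so ⟨T⟩ = −(ħ²/2m) ∫ R*·R'' dx / ∫|R|² dx; with m = 3.91.
Differentiate x·exp(−β·x) with the product rule; every integrand then reduces to terms xʲ·e^(−2βx) on [0, ∞), with ∫₀^∞ xʲ·e^(−2βx) dx = j!/(2β)^(j+1).
State is unnormalized: ∫|R|² dx = 0.010041, and ∫R*·(−ħ²/2m · R'') dx = 0.010948, so ⟨T⟩ = 0.010948 / 0.010041.
⟨T⟩ = 1.0903.

1.09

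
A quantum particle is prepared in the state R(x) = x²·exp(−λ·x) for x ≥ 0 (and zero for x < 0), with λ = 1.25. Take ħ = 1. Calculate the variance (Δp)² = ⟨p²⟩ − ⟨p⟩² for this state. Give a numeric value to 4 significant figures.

0.5208

Compute ⟨p⟩ and ⟨p²⟩ separately; (Δp)² = ⟨p²⟩ − ⟨p⟩².
Differentiate x²·exp(−λ·x) with the product rule; every integrand then reduces to terms xʲ·e^(−2λx) on [0, ∞), with ∫₀^∞ xʲ·e^(−2λx) dx = j!/(2λ)^(j+1).
Normalization: ∫|R|² dx = 0.24576.
⟨p⟩ = 0.0000 and ⟨p²⟩ = 0.52083.
(Δp)² = 0.52083 − (0.0000)² = 0.52083.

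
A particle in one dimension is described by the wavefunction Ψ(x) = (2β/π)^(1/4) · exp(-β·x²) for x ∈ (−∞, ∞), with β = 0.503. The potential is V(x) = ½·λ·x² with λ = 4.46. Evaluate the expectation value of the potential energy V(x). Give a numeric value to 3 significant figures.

1.11

⟨V⟩ = ∫ V(x)·|Ψ|² dx.
Gaussian moments: ∫x^(2j)·e^(−2βx²) dx = (2j−1)!!/(4β)^j · √(π/(2β)), odd powers integrate to 0; here √(π/(2β)) = 1.7672.
⟨V⟩ = 1.1083.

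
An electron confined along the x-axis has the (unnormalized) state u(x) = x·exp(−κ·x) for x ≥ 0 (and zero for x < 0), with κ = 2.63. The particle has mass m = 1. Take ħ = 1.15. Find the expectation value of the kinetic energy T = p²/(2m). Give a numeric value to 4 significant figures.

T = −(ħ²/2m) d²/dx², so ⟨T⟩ = −(ħ²/2m) ∫ u*·u'' dx / ∫|u|² dx; with m = 1.
Differentiate x·exp(−κ·x) with the product rule; every integrand then reduces to terms xʲ·e^(−2κx) on [0, ∞), with ∫₀^∞ xʲ·e^(−2κx) dx = j!/(2κ)^(j+1).
State is unnormalized: ∫|u|² dx = 0.013743, and ∫u*·(−ħ²/2m · u'') dx = 0.062856, so ⟨T⟩ = 0.062856 / 0.013743.
⟨T⟩ = 4.5738.

4.574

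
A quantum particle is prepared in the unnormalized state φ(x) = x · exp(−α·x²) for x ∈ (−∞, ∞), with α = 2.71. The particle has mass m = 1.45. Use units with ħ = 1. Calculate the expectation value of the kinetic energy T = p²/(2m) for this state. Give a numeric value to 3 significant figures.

2.80

T = −(ħ²/2m) d²/dx², so ⟨T⟩ = −(ħ²/2m) ∫ φ*·φ'' dx / ∫|φ|² dx; with m = 1.45.
Expand each integrand as polynomial × e^(−2αx²) and use ∫x^(2j)·e^(−2αx²) dx = (2j−1)!!/(4α)^j · √(π/(2α)), odd powers → 0; here √(π/(2α)) = 0.76133. Differentiate with the product rule, d/dx e^(−αx²) = −2αx·e^(−αx²).
State is unnormalized: ∫|φ|² dx = 0.070234, and ∫φ*·(−ħ²/2m · φ'') dx = 0.19690, so ⟨T⟩ = 0.19690 / 0.070234.
⟨T⟩ = 2.8034.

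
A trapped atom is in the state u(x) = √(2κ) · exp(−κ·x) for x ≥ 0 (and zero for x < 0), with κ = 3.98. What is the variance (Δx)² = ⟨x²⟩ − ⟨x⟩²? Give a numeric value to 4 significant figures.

0.01578

Compute ⟨x⟩ and ⟨x²⟩ separately, then (Δx)² = ⟨x²⟩ − ⟨x⟩².
Every integrand reduces to terms xʲ·e^(−2κx) on [0, ∞); use ∫₀^∞ xʲ·e^(−2κx) dx = j!/(2κ)^(j+1).
⟨x⟩ = 0.12563 and ⟨x²⟩ = 0.031565.
(Δx)² = 0.031565 − (0.12563)² = 0.015782.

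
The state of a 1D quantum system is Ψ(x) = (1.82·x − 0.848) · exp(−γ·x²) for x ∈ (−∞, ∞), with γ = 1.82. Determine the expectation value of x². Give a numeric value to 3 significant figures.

⟨x²⟩ = ∫ x²·|Ψ|² dx / ∫|Ψ|² dx (integrals over the domain).
Expand each integrand as polynomial × e^(−2γx²) and use ∫x^(2j)·e^(−2γx²) dx = (2j−1)!!/(4γ)^j · √(π/(2γ)), odd powers → 0; here √(π/(2γ)) = 0.92902.
State is unnormalized: ∫|Ψ|² dx = 1.0908, and ∫Ψ*·x²·Ψ dx = 0.26596, so ⟨x²⟩ = 0.26596 / 1.0908.
⟨x²⟩ = 0.24383.

0.244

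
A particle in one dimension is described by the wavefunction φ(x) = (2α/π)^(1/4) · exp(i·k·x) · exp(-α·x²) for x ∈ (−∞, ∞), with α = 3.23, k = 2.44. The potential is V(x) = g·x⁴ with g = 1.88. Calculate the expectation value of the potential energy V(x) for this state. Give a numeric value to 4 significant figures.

0.03379

⟨V⟩ = ∫ V(x)·|φ|² dx.
Gaussian moments: ∫x^(2j)·e^(−2αx²) dx = (2j−1)!!/(4α)^j · √(π/(2α)), odd powers integrate to 0; here √(π/(2α)) = 0.69736.
⟨V⟩ = 0.033787.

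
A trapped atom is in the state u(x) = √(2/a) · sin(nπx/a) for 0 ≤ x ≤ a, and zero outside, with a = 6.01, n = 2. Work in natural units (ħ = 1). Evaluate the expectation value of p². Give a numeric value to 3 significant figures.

1.09

p² u = −ħ² d²u/dx²; ⟨p²⟩ = −ħ² ∫ u*·u'' dx.
d/dx sin(nπx/a) = (nπ/a)·cos(nπx/a) and d²/dx² sin(nπx/a) = −(nπ/a)²·sin(nπx/a); on 0 ≤ x ≤ a, ∫sin²(nπx/a) dx = a/2 and ∫sin(nπx/a)·cos(nπx/a) dx = 0.
⟨p²⟩ = 1.0930.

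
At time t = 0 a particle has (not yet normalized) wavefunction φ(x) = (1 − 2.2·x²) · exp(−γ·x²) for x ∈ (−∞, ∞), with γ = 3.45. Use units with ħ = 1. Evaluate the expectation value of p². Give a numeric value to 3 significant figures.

6.82

p² φ = −ħ² d²φ/dx²; ⟨p²⟩ = −ħ² ∫ φ*·φ'' dx / ∫|φ|² dx.
Expand each integrand as polynomial × e^(−2γx²) and use ∫x^(2j)·e^(−2γx²) dx = (2j−1)!!/(4γ)^j · √(π/(2γ)), odd powers → 0; here √(π/(2γ)) = 0.67476. Differentiate with the product rule, d/dx e^(−γx²) = −2γx·e^(−γx²).
State is unnormalized: ∫|φ|² dx = 0.51107, and ∫φ*·(−ħ² φ'') dx = 3.4843, so ⟨p²⟩ = 3.4843 / 0.51107.
⟨p²⟩ = 6.8177.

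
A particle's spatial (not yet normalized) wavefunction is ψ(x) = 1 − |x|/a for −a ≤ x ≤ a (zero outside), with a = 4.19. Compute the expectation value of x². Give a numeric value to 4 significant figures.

1.756

⟨x²⟩ = ∫ x²·|ψ|² dx / ∫|ψ|² dx (integrals over the domain).
ψ is even, so ∫ over [−a, a] = 2∫₀ᵃ with ψ = 1 − x/a there: ∫₀ᵃ (1 − x/a)² dx = a/3, ∫₀ᵃ x²(1 − x/a)² dx = a³/30, ∫₀ᵃ x⁴(1 − x/a)² dx = a⁵/105.
State is unnormalized: ∫|ψ|² dx = 2.7933, and ∫ψ*·x²·ψ dx = 4.9040, so ⟨x²⟩ = 4.9040 / 2.7933.
⟨x²⟩ = 1.7556.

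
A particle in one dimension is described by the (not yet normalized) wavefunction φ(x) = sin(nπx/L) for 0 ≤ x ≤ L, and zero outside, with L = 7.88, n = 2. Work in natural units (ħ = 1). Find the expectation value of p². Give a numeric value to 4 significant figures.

0.6358

p² φ = −ħ² d²φ/dx²; ⟨p²⟩ = −ħ² ∫ φ*·φ'' dx / ∫|φ|² dx.
d/dx sin(nπx/L) = (nπ/L)·cos(nπx/L) and d²/dx² sin(nπx/L) = −(nπ/L)²·sin(nπx/L); on 0 ≤ x ≤ L, ∫sin²(nπx/L) dx = L/2 and ∫sin(nπx/L)·cos(nπx/L) dx = 0.
State is unnormalized: ∫|φ|² dx = 3.9400, and ∫φ*·(−ħ² φ'') dx = 2.5050, so ⟨p²⟩ = 2.5050 / 3.9400.
⟨p²⟩ = 0.63578.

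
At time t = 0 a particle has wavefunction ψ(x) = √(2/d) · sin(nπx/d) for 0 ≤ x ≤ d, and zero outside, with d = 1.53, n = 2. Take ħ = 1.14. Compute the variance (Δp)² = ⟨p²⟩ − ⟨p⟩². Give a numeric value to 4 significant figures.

21.92

Compute ⟨p⟩ and ⟨p²⟩ separately; (Δp)² = ⟨p²⟩ − ⟨p⟩².
d/dx sin(nπx/d) = (nπ/d)·cos(nπx/d) and d²/dx² sin(nπx/d) = −(nπ/d)²·sin(nπx/d); on 0 ≤ x ≤ d, ∫sin²(nπx/d) dx = d/2 and ∫sin(nπx/d)·cos(nπx/d) dx = 0.
⟨p⟩ = 0.0000 and ⟨p²⟩ = 21.917.
(Δp)² = 21.917 − (0.0000)² = 21.917.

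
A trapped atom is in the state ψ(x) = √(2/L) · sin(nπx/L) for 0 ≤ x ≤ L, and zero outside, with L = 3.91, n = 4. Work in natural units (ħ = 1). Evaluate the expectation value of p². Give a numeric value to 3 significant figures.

10.3

p² ψ = −ħ² d²ψ/dx²; ⟨p²⟩ = −ħ² ∫ ψ*·ψ'' dx.
d/dx sin(nπx/L) = (nπ/L)·cos(nπx/L) and d²/dx² sin(nπx/L) = −(nπ/L)²·sin(nπx/L); on 0 ≤ x ≤ L, ∫sin²(nπx/L) dx = L/2 and ∫sin(nπx/L)·cos(nπx/L) dx = 0.
⟨p²⟩ = 10.329.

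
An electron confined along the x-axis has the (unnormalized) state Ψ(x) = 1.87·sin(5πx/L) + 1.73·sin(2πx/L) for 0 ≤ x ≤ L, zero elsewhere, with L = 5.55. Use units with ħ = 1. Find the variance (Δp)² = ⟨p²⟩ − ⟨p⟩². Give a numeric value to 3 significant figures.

4.91

Compute ⟨p⟩ and ⟨p²⟩ separately; (Δp)² = ⟨p²⟩ − ⟨p⟩².
d²/dx² sin(jπx/L) = −(jπ/L)²·sin(jπx/L); on 0 ≤ x ≤ L, ∫sin²(jπx/L) dx = L/2 and ∫sin(jπx/L)·sin(lπx/L) dx = 0 for j ≠ l, so only diagonal terms survive in ∫|Ψ|² and ∫Ψ·Ψ″; ∫Ψ·Ψ′ dx = [Ψ²/2] between the walls = 0.
Normalization: ∫|Ψ|² dx = 18.009.
⟨p⟩ = 0.0000 and ⟨p²⟩ = 4.9073.
(Δp)² = 4.9073 − (0.0000)² = 4.9073.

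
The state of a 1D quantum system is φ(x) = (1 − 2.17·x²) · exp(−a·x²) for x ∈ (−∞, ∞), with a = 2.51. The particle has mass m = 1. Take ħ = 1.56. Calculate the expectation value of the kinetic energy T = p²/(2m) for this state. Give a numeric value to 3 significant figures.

7.59

T = −(ħ²/2m) d²/dx², so ⟨T⟩ = −(ħ²/2m) ∫ φ*·φ'' dx / ∫|φ|² dx; with m = 1.
Expand each integrand as polynomial × e^(−2ax²) and use ∫x^(2j)·e^(−2ax²) dx = (2j−1)!!/(4a)^j · √(π/(2a)), odd powers → 0; here √(π/(2a)) = 0.79108. Differentiate with the product rule, d/dx e^(−ax²) = −2ax·e^(−ax²).
State is unnormalized: ∫|φ|² dx = 0.55999, and ∫φ*·(−ħ²/2m · φ'') dx = 4.2506, so ⟨T⟩ = 4.2506 / 0.55999.
⟨T⟩ = 7.5905.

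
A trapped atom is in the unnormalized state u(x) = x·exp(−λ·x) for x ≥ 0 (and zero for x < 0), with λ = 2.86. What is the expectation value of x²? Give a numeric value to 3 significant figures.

⟨x²⟩ = ∫ x²·|u|² dx / ∫|u|² dx (integrals over the domain).
Every integrand reduces to terms xʲ·e^(−2λx) on [0, ∞); use ∫₀^∞ xʲ·e^(−2λx) dx = j!/(2λ)^(j+1).
State is unnormalized: ∫|u|² dx = 0.010687, and ∫u*·x²·u dx = 0.0039195, so ⟨x²⟩ = 0.0039195 / 0.010687.
⟨x²⟩ = 0.36677.

0.367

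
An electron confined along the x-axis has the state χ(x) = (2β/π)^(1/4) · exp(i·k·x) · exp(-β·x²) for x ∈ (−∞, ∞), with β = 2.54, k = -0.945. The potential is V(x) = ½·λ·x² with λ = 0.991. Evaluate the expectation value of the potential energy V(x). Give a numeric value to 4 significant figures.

0.04877

⟨V⟩ = ∫ V(x)·|χ|² dx.
Gaussian moments: ∫x^(2j)·e^(−2βx²) dx = (2j−1)!!/(4β)^j · √(π/(2β)), odd powers integrate to 0; here √(π/(2β)) = 0.78640.
⟨V⟩ = 0.048770.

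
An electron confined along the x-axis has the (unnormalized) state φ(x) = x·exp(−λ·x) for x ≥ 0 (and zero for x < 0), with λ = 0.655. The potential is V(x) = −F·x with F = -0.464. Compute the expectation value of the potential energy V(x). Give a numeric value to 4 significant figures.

⟨V⟩ = ∫ V(x)·|φ|² dx / ∫|φ|² dx.
Every integrand reduces to terms xʲ·e^(−2λx) on [0, ∞); use ∫₀^∞ xʲ·e^(−2λx) dx = j!/(2λ)^(j+1).
State is unnormalized: ∫|φ|² dx = 0.88964, and ∫φ*·V(x)·φ dx = 0.94533, so ⟨V⟩ = 0.94533 / 0.88964.
⟨V⟩ = 1.0626.

1.063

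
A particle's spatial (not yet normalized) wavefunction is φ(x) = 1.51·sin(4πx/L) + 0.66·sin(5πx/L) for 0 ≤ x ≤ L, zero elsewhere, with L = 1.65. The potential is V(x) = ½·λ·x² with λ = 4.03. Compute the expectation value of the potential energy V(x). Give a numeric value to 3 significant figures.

⟨V⟩ = ∫ V(x)·|φ|² dx / ∫|φ|² dx.
On 0 ≤ x ≤ L (j ≠ l): ∫sin²(jπx/L) dx = L/2, ∫sin(jπx/L)·sin(lπx/L) dx = 0; diagonal moments ∫x·sin²(jπx/L) dx = L²/4, ∫x²·sin²(jπx/L) dx = L³·(1/6 − 1/(4j²π²)); cross terms ∫x·sin(jπx/L)·sin(lπx/L) dx = 0 for j + l even and −4jlL²/(π²(j² − l²)²) for j + l odd, ∫x²·sin(jπx/L)·sin(lπx/L) dx = (−1)^(j+l)·4jlL³/(π²(j² − l²)²); higher powers the same way via product-to-sum and parts.
State is unnormalized: ∫|φ|² dx = 2.2405, and ∫φ*·V(x)·φ dx = 2.2548, so ⟨V⟩ = 2.2548 / 2.2405.
⟨V⟩ = 1.0064.

1.01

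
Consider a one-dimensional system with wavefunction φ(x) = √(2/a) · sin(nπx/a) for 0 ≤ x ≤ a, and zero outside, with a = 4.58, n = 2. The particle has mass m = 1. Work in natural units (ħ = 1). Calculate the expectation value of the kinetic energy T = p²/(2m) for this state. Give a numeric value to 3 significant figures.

0.941

T = −(ħ²/2m) d²/dx², so ⟨T⟩ = −(ħ²/2m) ∫ φ*·φ'' dx; with m = 1.
d/dx sin(nπx/a) = (nπ/a)·cos(nπx/a) and d²/dx² sin(nπx/a) = −(nπ/a)²·sin(nπx/a); on 0 ≤ x ≤ a, ∫sin²(nπx/a) dx = a/2 and ∫sin(nπx/a)·cos(nπx/a) dx = 0.
⟨T⟩ = 0.94102.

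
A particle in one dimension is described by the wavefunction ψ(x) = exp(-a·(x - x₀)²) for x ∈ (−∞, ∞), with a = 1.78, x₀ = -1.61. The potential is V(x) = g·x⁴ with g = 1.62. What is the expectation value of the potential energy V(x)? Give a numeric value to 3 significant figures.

⟨V⟩ = ∫ V(x)·|ψ|² dx / ∫|ψ|² dx.
Gaussian moments (u = x − x₀): ∫u^(2j)·e^(−2au²) du = (2j−1)!!/(4a)^j · √(π/(2a)), odd powers integrate to 0; here √(π/(2a)) = 0.93940.
State is unnormalized: ∫|ψ|² dx = 0.93940, and ∫ψ*·V(x)·ψ dx = 13.639, so ⟨V⟩ = 13.639 / 0.93940.
⟨V⟩ = 14.519.

14.5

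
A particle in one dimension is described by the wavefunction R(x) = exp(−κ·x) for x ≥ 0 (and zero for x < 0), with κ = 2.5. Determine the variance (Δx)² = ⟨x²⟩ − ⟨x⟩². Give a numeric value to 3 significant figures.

Compute ⟨x⟩ and ⟨x²⟩ separately, then (Δx)² = ⟨x²⟩ − ⟨x⟩².
Every integrand reduces to terms xʲ·e^(−2κx) on [0, ∞); use ∫₀^∞ xʲ·e^(−2κx) dx = j!/(2κ)^(j+1).
Normalization: ∫|R|² dx = 0.20000.
⟨x⟩ = 0.20000 and ⟨x²⟩ = 0.080000.
(Δx)² = 0.080000 − (0.20000)² = 0.040000.

0.0400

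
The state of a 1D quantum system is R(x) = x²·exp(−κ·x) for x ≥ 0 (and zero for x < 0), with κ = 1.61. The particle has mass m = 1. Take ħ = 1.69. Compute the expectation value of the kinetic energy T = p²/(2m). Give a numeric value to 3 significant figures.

T = −(ħ²/2m) d²/dx², so ⟨T⟩ = −(ħ²/2m) ∫ R*·R'' dx / ∫|R|² dx; with m = 1.
Differentiate x²·exp(−κ·x) with the product rule; every integrand then reduces to terms xʲ·e^(−2κx) on [0, ∞), with ∫₀^∞ xʲ·e^(−2κx) dx = j!/(2κ)^(j+1).
State is unnormalized: ∫|R|² dx = 0.069332, and ∫R*·(−ħ²/2m · R'') dx = 0.085547, so ⟨T⟩ = 0.085547 / 0.069332.
⟨T⟩ = 1.2339.

1.23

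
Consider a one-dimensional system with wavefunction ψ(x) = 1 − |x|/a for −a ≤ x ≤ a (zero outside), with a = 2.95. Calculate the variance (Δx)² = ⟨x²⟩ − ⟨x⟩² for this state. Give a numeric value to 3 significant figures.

0.870

Compute ⟨x⟩ and ⟨x²⟩ separately, then (Δx)² = ⟨x²⟩ − ⟨x⟩².
ψ is even, so ∫ over [−a, a] = 2∫₀ᵃ with ψ = 1 − x/a there: ∫₀ᵃ (1 − x/a)² dx = a/3, ∫₀ᵃ x²(1 − x/a)² dx = a³/30, ∫₀ᵃ x⁴(1 − x/a)² dx = a⁵/105.
Normalization: ∫|ψ|² dx = 1.9667.
⟨x⟩ = 0.0000 and ⟨x²⟩ = 0.87025.
(Δx)² = 0.87025 − (0.0000)² = 0.87025.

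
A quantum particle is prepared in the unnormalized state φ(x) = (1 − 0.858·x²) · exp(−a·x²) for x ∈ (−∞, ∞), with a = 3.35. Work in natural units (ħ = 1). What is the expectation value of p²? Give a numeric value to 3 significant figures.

p² φ = −ħ² d²φ/dx²; ⟨p²⟩ = −ħ² ∫ φ*·φ'' dx / ∫|φ|² dx.
Expand each integrand as polynomial × e^(−2ax²) and use ∫x^(2j)·e^(−2ax²) dx = (2j−1)!!/(4a)^j · √(π/(2a)), odd powers → 0; here √(π/(2a)) = 0.68476. Differentiate with the product rule, d/dx e^(−ax²) = −2ax·e^(−ax²).
State is unnormalized: ∫|φ|² dx = 0.60549, and ∫φ*·(−ħ² φ'') dx = 2.6535, so ⟨p²⟩ = 2.6535 / 0.60549.
⟨p²⟩ = 4.3825.

4.38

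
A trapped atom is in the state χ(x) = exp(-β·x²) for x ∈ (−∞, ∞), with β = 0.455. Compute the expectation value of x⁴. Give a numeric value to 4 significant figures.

0.9057

⟨x⁴⟩ = ∫ x⁴·|χ|² dx / ∫|χ|² dx (integrals over the domain).
Gaussian moments: ∫x^(2j)·e^(−2βx²) dx = (2j−1)!!/(4β)^j · √(π/(2β)), odd powers integrate to 0; here √(π/(2β)) = 1.8580.
State is unnormalized: ∫|χ|² dx = 1.8580, and ∫χ*·x⁴·χ dx = 1.6828, so ⟨x⁴⟩ = 1.6828 / 1.8580.
⟨x⁴⟩ = 0.90569.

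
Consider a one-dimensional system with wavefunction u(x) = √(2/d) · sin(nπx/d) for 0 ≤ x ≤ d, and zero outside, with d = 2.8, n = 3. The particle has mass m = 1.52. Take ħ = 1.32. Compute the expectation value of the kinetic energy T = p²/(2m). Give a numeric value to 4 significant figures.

T = −(ħ²/2m) d²/dx², so ⟨T⟩ = −(ħ²/2m) ∫ u*·u'' dx; with m = 1.52.
d/dx sin(nπx/d) = (nπ/d)·cos(nπx/d) and d²/dx² sin(nπx/d) = −(nπ/d)²·sin(nπx/d); on 0 ≤ x ≤ d, ∫sin²(nπx/d) dx = d/2 and ∫sin(nπx/d)·cos(nπx/d) dx = 0.
⟨T⟩ = 6.4938.

6.494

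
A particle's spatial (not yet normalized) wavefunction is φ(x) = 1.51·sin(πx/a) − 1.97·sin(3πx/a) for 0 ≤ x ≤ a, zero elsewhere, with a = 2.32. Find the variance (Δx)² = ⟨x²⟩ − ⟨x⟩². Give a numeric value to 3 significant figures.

Compute ⟨x⟩ and ⟨x²⟩ separately, then (Δx)² = ⟨x²⟩ − ⟨x⟩².
On 0 ≤ x ≤ a (j ≠ l): ∫sin²(jπx/a) dx = a/2, ∫sin(jπx/a)·sin(lπx/a) dx = 0; diagonal moments ∫x·sin²(jπx/a) dx = a²/4, ∫x²·sin²(jπx/a) dx = a³·(1/6 − 1/(4j²π²)); cross terms ∫x·sin(jπx/a)·sin(lπx/a) dx = 0 for j + l even and −4jla²/(π²(j² − l²)²) for j + l odd, ∫x²·sin(jπx/a)·sin(lπx/a) dx = (−1)^(j+l)·4jla³/(π²(j² − l²)²); higher powers the same way via product-to-sum and parts.
Normalization: ∫|φ|² dx = 7.1468.
⟨x⟩ = 1.1600 and ⟨x²⟩ = 1.4767.
(Δx)² = 1.4767 − (1.1600)² = 0.13105.

0.131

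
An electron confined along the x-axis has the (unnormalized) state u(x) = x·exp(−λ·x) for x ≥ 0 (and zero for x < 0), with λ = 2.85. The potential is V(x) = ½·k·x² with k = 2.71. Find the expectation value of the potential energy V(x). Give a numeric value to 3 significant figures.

⟨V⟩ = ∫ V(x)·|u|² dx / ∫|u|² dx.
Every integrand reduces to terms xʲ·e^(−2λx) on [0, ∞); use ∫₀^∞ xʲ·e^(−2λx) dx = j!/(2λ)^(j+1).
State is unnormalized: ∫|u|² dx = 0.010800, and ∫u*·V(x)·u dx = 0.0054048, so ⟨V⟩ = 0.0054048 / 0.010800.
⟨V⟩ = 0.50046.

0.500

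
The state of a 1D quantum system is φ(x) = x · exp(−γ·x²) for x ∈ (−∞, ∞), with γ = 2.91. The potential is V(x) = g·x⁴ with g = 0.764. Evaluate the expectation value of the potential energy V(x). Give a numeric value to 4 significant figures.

0.08458

⟨V⟩ = ∫ V(x)·|φ|² dx / ∫|φ|² dx.
Expand each integrand as polynomial × e^(−2γx²) and use ∫x^(2j)·e^(−2γx²) dx = (2j−1)!!/(4γ)^j · √(π/(2γ)), odd powers → 0; here √(π/(2γ)) = 0.73471.
State is unnormalized: ∫|φ|² dx = 0.063119, and ∫φ*·V(x)·φ dx = 0.0053387, so ⟨V⟩ = 0.0053387 / 0.063119.
⟨V⟩ = 0.084582.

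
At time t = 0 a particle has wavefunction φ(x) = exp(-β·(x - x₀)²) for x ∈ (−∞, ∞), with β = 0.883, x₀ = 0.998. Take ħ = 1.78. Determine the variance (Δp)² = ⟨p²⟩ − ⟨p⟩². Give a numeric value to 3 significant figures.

2.80

Compute ⟨p⟩ and ⟨p²⟩ separately; (Δp)² = ⟨p²⟩ − ⟨p⟩².
Gaussian moments (u = x − x₀): ∫u^(2j)·e^(−2βu²) du = (2j−1)!!/(4β)^j · √(π/(2β)), odd powers integrate to 0; here √(π/(2β)) = 1.3338. Derivatives: d/dx e^(−βu²) = −2βu·e^(−βu²), d²/dx² e^(−βu²) = (4β²u² − 2β)·e^(−βu²).
Normalization: ∫|φ|² dx = 1.3338.
⟨p⟩ = 0.0000 and ⟨p²⟩ = 2.7977.
(Δp)² = 2.7977 − (0.0000)² = 2.7977.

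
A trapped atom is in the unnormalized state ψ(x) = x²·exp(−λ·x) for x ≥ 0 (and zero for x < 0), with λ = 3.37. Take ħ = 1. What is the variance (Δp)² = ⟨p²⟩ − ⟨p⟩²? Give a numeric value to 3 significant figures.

Compute ⟨p⟩ and ⟨p²⟩ separately; (Δp)² = ⟨p²⟩ − ⟨p⟩².
Differentiate x²·exp(−λ·x) with the product rule; every integrand then reduces to terms xʲ·e^(−2λx) on [0, ∞), with ∫₀^∞ xʲ·e^(−2λx) dx = j!/(2λ)^(j+1).
Normalization: ∫|ψ|² dx = 0.0017255.
⟨p⟩ = 0.0000 and ⟨p²⟩ = 3.7856.
(Δp)² = 3.7856 − (0.0000)² = 3.7856.

3.79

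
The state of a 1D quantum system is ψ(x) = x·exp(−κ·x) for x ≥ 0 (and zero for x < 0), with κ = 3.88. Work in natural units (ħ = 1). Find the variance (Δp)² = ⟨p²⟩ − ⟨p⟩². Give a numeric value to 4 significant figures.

Compute ⟨p⟩ and ⟨p²⟩ separately; (Δp)² = ⟨p²⟩ − ⟨p⟩².
Differentiate x·exp(−κ·x) with the product rule; every integrand then reduces to terms xʲ·e^(−2κx) on [0, ∞), with ∫₀^∞ xʲ·e^(−2κx) dx = j!/(2κ)^(j+1).
Normalization: ∫|ψ|² dx = 0.0042800.
⟨p⟩ = 0.0000 and ⟨p²⟩ = 15.054.
(Δp)² = 15.054 − (0.0000)² = 15.054.

15.05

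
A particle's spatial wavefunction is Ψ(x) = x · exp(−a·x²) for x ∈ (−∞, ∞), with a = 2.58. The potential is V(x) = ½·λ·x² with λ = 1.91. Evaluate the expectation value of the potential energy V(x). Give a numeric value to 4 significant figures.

⟨V⟩ = ∫ V(x)·|Ψ|² dx / ∫|Ψ|² dx.
Expand each integrand as polynomial × e^(−2ax²) and use ∫x^(2j)·e^(−2ax²) dx = (2j−1)!!/(4a)^j · √(π/(2a)), odd powers → 0; here √(π/(2a)) = 0.78028.
State is unnormalized: ∫|Ψ|² dx = 0.075608, and ∫Ψ*·V(x)·Ψ dx = 0.020990, so ⟨V⟩ = 0.020990 / 0.075608.
⟨V⟩ = 0.27762.

0.2776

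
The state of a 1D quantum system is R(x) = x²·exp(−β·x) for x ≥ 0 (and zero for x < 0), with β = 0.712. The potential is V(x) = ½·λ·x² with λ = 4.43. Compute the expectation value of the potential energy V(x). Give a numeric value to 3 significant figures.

32.8

⟨V⟩ = ∫ V(x)·|R|² dx / ∫|R|² dx.
Every integrand reduces to terms xʲ·e^(−2βx) on [0, ∞); use ∫₀^∞ xʲ·e^(−2βx) dx = j!/(2β)^(j+1).
State is unnormalized: ∫|R|² dx = 4.0988, and ∫R*·V(x)·R dx = 134.32, so ⟨V⟩ = 134.32 / 4.0988.
⟨V⟩ = 32.770.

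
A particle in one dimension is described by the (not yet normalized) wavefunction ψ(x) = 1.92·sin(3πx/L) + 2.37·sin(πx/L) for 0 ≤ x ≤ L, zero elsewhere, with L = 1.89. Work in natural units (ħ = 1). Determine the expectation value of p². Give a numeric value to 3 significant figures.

11.5

p² ψ = −ħ² d²ψ/dx²; ⟨p²⟩ = −ħ² ∫ ψ*·ψ'' dx / ∫|ψ|² dx.
d²/dx² sin(jπx/L) = −(jπ/L)²·sin(jπx/L); on 0 ≤ x ≤ L, ∫sin²(jπx/L) dx = L/2 and ∫sin(jπx/L)·sin(lπx/L) dx = 0 for j ≠ l, so only diagonal terms survive in ∫|ψ|² and ∫ψ·ψ″; ∫ψ·ψ′ dx = [ψ²/2] between the walls = 0.
State is unnormalized: ∫|ψ|² dx = 8.7916, and ∫ψ*·(−ħ² ψ'') dx = 101.29, so ⟨p²⟩ = 101.29 / 8.7916.
⟨p²⟩ = 11.522.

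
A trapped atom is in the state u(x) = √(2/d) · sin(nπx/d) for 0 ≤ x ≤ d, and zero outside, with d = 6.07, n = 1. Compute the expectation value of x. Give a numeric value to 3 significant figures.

⟨x⟩ = ∫ x·|u|² dx (integrals over the domain).
With sin²θ = (1 − cos2θ)/2 on 0 ≤ x ≤ d: ∫sin²(nπx/d) dx = d/2, ∫x·sin²(nπx/d) dx = d²/4, ∫x²·sin²(nπx/d) dx = d³·(1/6 − 1/(4n²π²)); higher powers xᵏ the same way, integrating xᵏ·cos(2nπx/d) by parts.
⟨x⟩ = 3.0350.

3.04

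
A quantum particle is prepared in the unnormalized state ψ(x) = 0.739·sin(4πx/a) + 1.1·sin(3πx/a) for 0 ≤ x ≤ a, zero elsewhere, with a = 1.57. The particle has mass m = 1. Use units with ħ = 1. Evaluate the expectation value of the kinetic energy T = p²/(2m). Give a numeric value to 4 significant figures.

T = −(ħ²/2m) d²/dx², so ⟨T⟩ = −(ħ²/2m) ∫ ψ*·ψ'' dx / ∫|ψ|² dx; with m = 1.
d²/dx² sin(jπx/a) = −(jπ/a)²·sin(jπx/a); on 0 ≤ x ≤ a, ∫sin²(jπx/a) dx = a/2 and ∫sin(jπx/a)·sin(lπx/a) dx = 0 for j ≠ l, so only diagonal terms survive in ∫|ψ|² and ∫ψ·ψ″; ∫ψ·ψ′ dx = [ψ²/2] between the walls = 0.
State is unnormalized: ∫|ψ|² dx = 1.3786, and ∫ψ*·(−ħ²/2m · ψ'') dx = 30.847, so ⟨T⟩ = 30.847 / 1.3786.
⟨T⟩ = 22.376.

22.38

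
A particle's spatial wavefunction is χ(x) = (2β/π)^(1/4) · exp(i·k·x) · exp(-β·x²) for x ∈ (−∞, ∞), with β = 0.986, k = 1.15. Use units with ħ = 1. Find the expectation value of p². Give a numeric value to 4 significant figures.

2.309

p² χ = −ħ² d²χ/dx²; ⟨p²⟩ = −ħ² ∫ χ*·χ'' dx.
Gaussian moments: ∫x^(2j)·e^(−2βx²) dx = (2j−1)!!/(4β)^j · √(π/(2β)), odd powers integrate to 0; here √(π/(2β)) = 1.2622. Derivatives: χ′ = (ik − 2βx)·χ, χ″ = ((ik − 2βx)² − 2β)·χ; the odd-in-x pieces drop out.
⟨p²⟩ = 2.3085.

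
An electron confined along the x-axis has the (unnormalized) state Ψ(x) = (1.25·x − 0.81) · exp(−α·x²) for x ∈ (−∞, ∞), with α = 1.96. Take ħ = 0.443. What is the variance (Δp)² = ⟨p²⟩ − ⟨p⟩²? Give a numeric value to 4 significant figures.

0.5639

Compute ⟨p⟩ and ⟨p²⟩ separately; (Δp)² = ⟨p²⟩ − ⟨p⟩².
Expand each integrand as polynomial × e^(−2αx²) and use ∫x^(2j)·e^(−2αx²) dx = (2j−1)!!/(4α)^j · √(π/(2α)), odd powers → 0; here √(π/(2α)) = 0.89522. Differentiate with the product rule, d/dx e^(−αx²) = −2αx·e^(−αx²).
Normalization: ∫|Ψ|² dx = 0.76577.
⟨p⟩ = 0.0000 and ⟨p²⟩ = 0.56389.
(Δp)² = 0.56389 − (0.0000)² = 0.56389.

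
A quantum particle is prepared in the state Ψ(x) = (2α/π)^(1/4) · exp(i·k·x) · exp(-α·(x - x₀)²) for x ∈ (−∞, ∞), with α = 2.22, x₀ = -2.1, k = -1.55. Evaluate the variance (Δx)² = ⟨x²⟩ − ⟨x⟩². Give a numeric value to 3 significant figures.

0.113

Compute ⟨x⟩ and ⟨x²⟩ separately, then (Δx)² = ⟨x²⟩ − ⟨x⟩².
Gaussian moments (u = x − x₀): ∫u^(2j)·e^(−2αu²) du = (2j−1)!!/(4α)^j · √(π/(2α)), odd powers integrate to 0; here √(π/(2α)) = 0.84117.
⟨x⟩ = -2.1000 and ⟨x²⟩ = 4.5226.
(Δx)² = 4.5226 − (-2.1000)² = 0.11261.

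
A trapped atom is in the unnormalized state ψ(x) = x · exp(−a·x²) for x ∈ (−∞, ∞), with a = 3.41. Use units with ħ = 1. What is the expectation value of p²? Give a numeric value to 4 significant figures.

10.23

p² ψ = −ħ² d²ψ/dx²; ⟨p²⟩ = −ħ² ∫ ψ*·ψ'' dx / ∫|ψ|² dx.
Expand each integrand as polynomial × e^(−2ax²) and use ∫x^(2j)·e^(−2ax²) dx = (2j−1)!!/(4a)^j · √(π/(2a)), odd powers → 0; here √(π/(2a)) = 0.67871. Differentiate with the product rule, d/dx e^(−ax²) = −2ax·e^(−ax²).
State is unnormalized: ∫|ψ|² dx = 0.049759, and ∫ψ*·(−ħ² ψ'') dx = 0.50903, so ⟨p²⟩ = 0.50903 / 0.049759.
⟨p²⟩ = 10.230.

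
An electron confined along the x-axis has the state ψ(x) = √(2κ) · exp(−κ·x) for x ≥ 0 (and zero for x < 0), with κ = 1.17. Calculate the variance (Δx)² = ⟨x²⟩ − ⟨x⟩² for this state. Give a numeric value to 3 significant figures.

0.183

Compute ⟨x⟩ and ⟨x²⟩ separately, then (Δx)² = ⟨x²⟩ − ⟨x⟩².
Every integrand reduces to terms xʲ·e^(−2κx) on [0, ∞); use ∫₀^∞ xʲ·e^(−2κx) dx = j!/(2κ)^(j+1).
⟨x⟩ = 0.42735 and ⟨x²⟩ = 0.36526.
(Δx)² = 0.36526 − (0.42735)² = 0.18263.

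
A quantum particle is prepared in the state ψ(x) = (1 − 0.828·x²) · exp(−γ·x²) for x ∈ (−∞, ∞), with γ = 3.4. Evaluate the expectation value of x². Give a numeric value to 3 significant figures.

0.0571

⟨x²⟩ = ∫ x²·|ψ|² dx / ∫|ψ|² dx (integrals over the domain).
Expand each integrand as polynomial × e^(−2γx²) and use ∫x^(2j)·e^(−2γx²) dx = (2j−1)!!/(4γ)^j · √(π/(2γ)), odd powers → 0; here √(π/(2γ)) = 0.67971.
State is unnormalized: ∫|ψ|² dx = 0.60450, and ∫ψ*·x²·ψ dx = 0.034500, so ⟨x²⟩ = 0.034500 / 0.60450.
⟨x²⟩ = 0.057073.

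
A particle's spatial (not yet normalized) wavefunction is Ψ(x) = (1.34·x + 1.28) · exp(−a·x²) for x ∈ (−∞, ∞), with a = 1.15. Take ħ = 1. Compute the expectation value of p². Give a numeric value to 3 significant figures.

1.59

p² Ψ = −ħ² d²Ψ/dx²; ⟨p²⟩ = −ħ² ∫ Ψ*·Ψ'' dx / ∫|Ψ|² dx.
Expand each integrand as polynomial × e^(−2ax²) and use ∫x^(2j)·e^(−2ax²) dx = (2j−1)!!/(4a)^j · √(π/(2a)), odd powers → 0; here √(π/(2a)) = 1.1687. Differentiate with the product rule, d/dx e^(−ax²) = −2ax·e^(−ax²).
State is unnormalized: ∫|Ψ|² dx = 2.3710, and ∫Ψ*·(−ħ² Ψ'') dx = 3.7760, so ⟨p²⟩ = 3.7760 / 2.3710.
⟨p²⟩ = 1.5925.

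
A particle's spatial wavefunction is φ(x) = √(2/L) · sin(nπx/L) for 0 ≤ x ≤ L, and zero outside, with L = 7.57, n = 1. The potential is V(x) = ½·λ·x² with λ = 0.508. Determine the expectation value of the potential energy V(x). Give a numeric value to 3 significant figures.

⟨V⟩ = ∫ V(x)·|φ|² dx.
With sin²θ = (1 − cos2θ)/2 on 0 ≤ x ≤ L: ∫sin²(nπx/L) dx = L/2, ∫x·sin²(nπx/L) dx = L²/4, ∫x²·sin²(nπx/L) dx = L³·(1/6 − 1/(4n²π²)); higher powers xᵏ the same way, integrating xᵏ·cos(2nπx/L) by parts.
⟨V⟩ = 4.1144.

4.11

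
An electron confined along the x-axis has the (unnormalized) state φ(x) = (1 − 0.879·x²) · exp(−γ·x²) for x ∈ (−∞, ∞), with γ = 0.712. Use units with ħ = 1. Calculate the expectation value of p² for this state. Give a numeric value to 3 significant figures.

p² φ = −ħ² d²φ/dx²; ⟨p²⟩ = −ħ² ∫ φ*·φ'' dx / ∫|φ|² dx.
Expand each integrand as polynomial × e^(−2γx²) and use ∫x^(2j)·e^(−2γx²) dx = (2j−1)!!/(4γ)^j · √(π/(2γ)), odd powers → 0; here √(π/(2γ)) = 1.4853. Differentiate with the product rule, d/dx e^(−γx²) = −2γx·e^(−γx²).
State is unnormalized: ∫|φ|² dx = 0.99293, and ∫φ*·(−ħ² φ'') dx = 2.4155, so ⟨p²⟩ = 2.4155 / 0.99293.
⟨p²⟩ = 2.4327.

2.43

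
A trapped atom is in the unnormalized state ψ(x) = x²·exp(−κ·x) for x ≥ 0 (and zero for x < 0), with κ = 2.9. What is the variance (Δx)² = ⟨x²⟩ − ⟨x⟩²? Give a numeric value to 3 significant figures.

Compute ⟨x⟩ and ⟨x²⟩ separately, then (Δx)² = ⟨x²⟩ − ⟨x⟩².
Every integrand reduces to terms xʲ·e^(−2κx) on [0, ∞); use ∫₀^∞ xʲ·e^(−2κx) dx = j!/(2κ)^(j+1).
Normalization: ∫|ψ|² dx = 0.0036565.
⟨x⟩ = 0.86207 and ⟨x²⟩ = 0.89180.
(Δx)² = 0.89180 − (0.86207)² = 0.14863.

0.149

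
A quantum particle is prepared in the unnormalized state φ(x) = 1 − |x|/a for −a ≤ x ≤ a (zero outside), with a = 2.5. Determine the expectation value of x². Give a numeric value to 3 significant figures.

0.625

⟨x²⟩ = ∫ x²·|φ|² dx / ∫|φ|² dx (integrals over the domain).
φ is even, so ∫ over [−a, a] = 2∫₀ᵃ with φ = 1 − x/a there: ∫₀ᵃ (1 − x/a)² dx = a/3, ∫₀ᵃ x²(1 − x/a)² dx = a³/30, ∫₀ᵃ x⁴(1 − x/a)² dx = a⁵/105.
State is unnormalized: ∫|φ|² dx = 1.6667, and ∫φ*·x²·φ dx = 1.0417, so ⟨x²⟩ = 1.0417 / 1.6667.
⟨x²⟩ = 0.62500.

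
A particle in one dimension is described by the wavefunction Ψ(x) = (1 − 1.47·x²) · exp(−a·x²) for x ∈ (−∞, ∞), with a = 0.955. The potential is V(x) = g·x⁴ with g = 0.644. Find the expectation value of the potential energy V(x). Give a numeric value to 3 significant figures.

0.458

⟨V⟩ = ∫ V(x)·|Ψ|² dx / ∫|Ψ|² dx.
Expand each integrand as polynomial × e^(−2ax²) and use ∫x^(2j)·e^(−2ax²) dx = (2j−1)!!/(4a)^j · √(π/(2a)), odd powers → 0; here √(π/(2a)) = 1.2825.
State is unnormalized: ∫|Ψ|² dx = 0.86520, and ∫Ψ*·V(x)·Ψ dx = 0.39644, so ⟨V⟩ = 0.39644 / 0.86520.
⟨V⟩ = 0.45821.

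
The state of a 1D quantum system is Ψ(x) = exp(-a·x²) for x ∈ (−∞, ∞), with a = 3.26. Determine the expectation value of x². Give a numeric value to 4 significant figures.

⟨x²⟩ = ∫ x²·|Ψ|² dx / ∫|Ψ|² dx (integrals over the domain).
Gaussian moments: ∫x^(2j)·e^(−2ax²) dx = (2j−1)!!/(4a)^j · √(π/(2a)), odd powers integrate to 0; here √(π/(2a)) = 0.69415.
State is unnormalized: ∫|Ψ|² dx = 0.69415, and ∫Ψ*·x²·Ψ dx = 0.053232, so ⟨x²⟩ = 0.053232 / 0.69415.
⟨x²⟩ = 0.076687.

0.07669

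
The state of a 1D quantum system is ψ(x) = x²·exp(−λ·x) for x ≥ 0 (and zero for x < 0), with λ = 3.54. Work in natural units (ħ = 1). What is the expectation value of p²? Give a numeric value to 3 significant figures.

4.18

p² ψ = −ħ² d²ψ/dx²; ⟨p²⟩ = −ħ² ∫ ψ*·ψ'' dx / ∫|ψ|² dx.
Differentiate x²·exp(−λ·x) with the product rule; every integrand then reduces to terms xʲ·e^(−2λx) on [0, ∞), with ∫₀^∞ xʲ·e^(−2λx) dx = j!/(2λ)^(j+1).
State is unnormalized: ∫|ψ|² dx = 0.0013491, and ∫ψ*·(−ħ² ψ'') dx = 0.0056355, so ⟨p²⟩ = 0.0056355 / 0.0013491.
⟨p²⟩ = 4.1772.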